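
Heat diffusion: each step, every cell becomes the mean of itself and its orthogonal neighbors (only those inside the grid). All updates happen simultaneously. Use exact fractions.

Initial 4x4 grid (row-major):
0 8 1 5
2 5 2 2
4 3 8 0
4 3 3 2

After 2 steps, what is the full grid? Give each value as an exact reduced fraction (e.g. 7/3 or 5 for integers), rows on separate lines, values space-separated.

Answer: 115/36 89/24 413/120 107/36
10/3 369/100 341/100 691/240
107/30 183/50 92/25 607/240
61/18 931/240 727/240 26/9

Derivation:
After step 1:
  10/3 7/2 4 8/3
  11/4 4 18/5 9/4
  13/4 23/5 16/5 3
  11/3 13/4 4 5/3
After step 2:
  115/36 89/24 413/120 107/36
  10/3 369/100 341/100 691/240
  107/30 183/50 92/25 607/240
  61/18 931/240 727/240 26/9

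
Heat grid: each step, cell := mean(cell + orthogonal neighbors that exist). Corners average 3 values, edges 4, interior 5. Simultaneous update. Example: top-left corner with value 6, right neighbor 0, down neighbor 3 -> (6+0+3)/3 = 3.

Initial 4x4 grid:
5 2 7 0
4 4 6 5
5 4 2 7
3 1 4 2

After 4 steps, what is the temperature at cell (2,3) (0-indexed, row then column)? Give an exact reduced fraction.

Answer: 432889/108000

Derivation:
Step 1: cell (2,3) = 4
Step 2: cell (2,3) = 523/120
Step 3: cell (2,3) = 14383/3600
Step 4: cell (2,3) = 432889/108000
Full grid after step 4:
  53057/12960 889537/216000 20077/4800 91163/21600
  428771/108000 723379/180000 49513/12000 30007/7200
  14681/4000 224957/60000 691403/180000 432889/108000
  74651/21600 247423/72000 786533/216000 242621/64800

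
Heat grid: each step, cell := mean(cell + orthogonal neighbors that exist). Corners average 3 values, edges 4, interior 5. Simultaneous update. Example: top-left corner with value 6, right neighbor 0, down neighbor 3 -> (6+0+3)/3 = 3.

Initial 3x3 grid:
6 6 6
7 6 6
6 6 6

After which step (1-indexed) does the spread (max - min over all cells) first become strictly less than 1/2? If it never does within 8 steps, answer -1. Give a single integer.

Step 1: max=19/3, min=6, spread=1/3
  -> spread < 1/2 first at step 1
Step 2: max=1507/240, min=6, spread=67/240
Step 3: max=13397/2160, min=1207/200, spread=1807/10800
Step 4: max=5341963/864000, min=32761/5400, spread=33401/288000
Step 5: max=47885933/7776000, min=3283391/540000, spread=3025513/38880000
Step 6: max=19127326867/3110400000, min=175555949/28800000, spread=53531/995328
Step 7: max=1145776925849/186624000000, min=47447116051/7776000000, spread=450953/11943936
Step 8: max=68693543560603/11197440000000, min=5699728610519/933120000000, spread=3799043/143327232

Answer: 1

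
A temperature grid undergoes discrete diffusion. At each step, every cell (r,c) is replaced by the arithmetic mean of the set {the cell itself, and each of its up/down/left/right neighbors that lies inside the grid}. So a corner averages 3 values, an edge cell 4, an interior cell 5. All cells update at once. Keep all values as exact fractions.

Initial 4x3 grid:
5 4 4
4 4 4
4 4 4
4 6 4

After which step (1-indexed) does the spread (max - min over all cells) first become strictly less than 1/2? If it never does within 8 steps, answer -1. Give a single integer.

Answer: 3

Derivation:
Step 1: max=14/3, min=4, spread=2/3
Step 2: max=547/120, min=4, spread=67/120
Step 3: max=9559/2160, min=587/144, spread=377/1080
  -> spread < 1/2 first at step 3
Step 4: max=1891291/432000, min=6603/1600, spread=108481/432000
Step 5: max=16898231/3888000, min=10718759/2592000, spread=328037/1555200
Step 6: max=6718194331/1555200000, min=647000021/155520000, spread=248194121/1555200000
Step 7: max=60286317821/13996800000, min=12975082013/3110400000, spread=151875901/1119744000
Step 8: max=3605333895439/839808000000, min=2343232390501/559872000000, spread=289552991/2687385600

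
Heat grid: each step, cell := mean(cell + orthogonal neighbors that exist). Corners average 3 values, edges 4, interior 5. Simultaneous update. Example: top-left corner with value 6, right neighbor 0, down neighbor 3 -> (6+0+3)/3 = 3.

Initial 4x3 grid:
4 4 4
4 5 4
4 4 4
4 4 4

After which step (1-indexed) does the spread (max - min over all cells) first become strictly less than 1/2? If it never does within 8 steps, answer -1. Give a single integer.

Answer: 1

Derivation:
Step 1: max=17/4, min=4, spread=1/4
  -> spread < 1/2 first at step 1
Step 2: max=423/100, min=4, spread=23/100
Step 3: max=20011/4800, min=1613/400, spread=131/960
Step 4: max=179351/43200, min=29191/7200, spread=841/8640
Step 5: max=71662051/17280000, min=5853373/1440000, spread=56863/691200
Step 6: max=643614341/155520000, min=52829543/12960000, spread=386393/6220800
Step 7: max=257225723131/62208000000, min=21156358813/5184000000, spread=26795339/497664000
Step 8: max=15413735714129/3732480000000, min=1271246149667/311040000000, spread=254051069/5971968000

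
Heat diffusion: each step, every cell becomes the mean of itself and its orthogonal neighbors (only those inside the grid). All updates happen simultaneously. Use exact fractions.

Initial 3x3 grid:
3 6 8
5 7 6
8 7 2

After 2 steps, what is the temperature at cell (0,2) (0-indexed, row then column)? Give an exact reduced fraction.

Step 1: cell (0,2) = 20/3
Step 2: cell (0,2) = 221/36
Full grid after step 2:
  197/36 353/60 221/36
  1397/240 297/50 1417/240
  221/36 179/30 67/12

Answer: 221/36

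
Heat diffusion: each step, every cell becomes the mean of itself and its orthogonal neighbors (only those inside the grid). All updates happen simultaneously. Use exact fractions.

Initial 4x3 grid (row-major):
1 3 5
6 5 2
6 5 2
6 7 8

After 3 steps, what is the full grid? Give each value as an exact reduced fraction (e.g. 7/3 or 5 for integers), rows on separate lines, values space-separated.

After step 1:
  10/3 7/2 10/3
  9/2 21/5 7/2
  23/4 5 17/4
  19/3 13/2 17/3
After step 2:
  34/9 431/120 31/9
  1067/240 207/50 917/240
  259/48 257/50 221/48
  223/36 47/8 197/36
After step 3:
  8507/2160 26917/7200 7817/2160
  31967/7200 12683/3000 28817/7200
  38117/7200 5031/1000 34267/7200
  2515/432 13609/2400 2297/432

Answer: 8507/2160 26917/7200 7817/2160
31967/7200 12683/3000 28817/7200
38117/7200 5031/1000 34267/7200
2515/432 13609/2400 2297/432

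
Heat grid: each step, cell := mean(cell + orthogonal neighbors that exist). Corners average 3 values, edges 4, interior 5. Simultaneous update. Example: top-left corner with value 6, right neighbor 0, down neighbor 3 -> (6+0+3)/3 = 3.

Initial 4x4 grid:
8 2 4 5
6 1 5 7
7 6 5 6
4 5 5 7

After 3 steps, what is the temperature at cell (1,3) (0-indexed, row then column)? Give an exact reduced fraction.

Step 1: cell (1,3) = 23/4
Step 2: cell (1,3) = 163/30
Step 3: cell (1,3) = 18919/3600
Full grid after step 3:
  257/54 32387/7200 33083/7200 10679/2160
  35717/7200 3541/750 29129/6000 18919/3600
  37517/7200 6061/1200 5259/1000 2247/400
  11423/2160 9443/1800 1091/200 2069/360

Answer: 18919/3600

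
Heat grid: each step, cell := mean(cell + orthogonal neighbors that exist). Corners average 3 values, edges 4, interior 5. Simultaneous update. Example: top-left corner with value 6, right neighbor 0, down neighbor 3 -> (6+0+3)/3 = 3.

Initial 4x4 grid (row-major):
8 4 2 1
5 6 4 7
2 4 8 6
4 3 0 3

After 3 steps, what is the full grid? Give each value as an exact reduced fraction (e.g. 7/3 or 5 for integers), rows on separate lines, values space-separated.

Answer: 10531/2160 34021/7200 29669/7200 8969/2160
8659/1800 27169/6000 27611/6000 15427/3600
2423/600 8553/2000 8407/2000 1823/400
2587/720 8437/2400 9493/2400 2893/720

Derivation:
After step 1:
  17/3 5 11/4 10/3
  21/4 23/5 27/5 9/2
  15/4 23/5 22/5 6
  3 11/4 7/2 3
After step 2:
  191/36 1081/240 989/240 127/36
  289/60 497/100 433/100 577/120
  83/20 201/50 239/50 179/40
  19/6 277/80 273/80 25/6
After step 3:
  10531/2160 34021/7200 29669/7200 8969/2160
  8659/1800 27169/6000 27611/6000 15427/3600
  2423/600 8553/2000 8407/2000 1823/400
  2587/720 8437/2400 9493/2400 2893/720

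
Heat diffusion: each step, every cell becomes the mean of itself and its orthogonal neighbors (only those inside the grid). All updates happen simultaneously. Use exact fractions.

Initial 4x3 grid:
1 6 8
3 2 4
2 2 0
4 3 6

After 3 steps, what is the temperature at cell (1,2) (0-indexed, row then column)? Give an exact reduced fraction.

Answer: 539/150

Derivation:
Step 1: cell (1,2) = 7/2
Step 2: cell (1,2) = 159/40
Step 3: cell (1,2) = 539/150
Full grid after step 3:
  464/135 54049/14400 3073/720
  20597/7200 10213/3000 539/150
  2273/800 1403/500 1299/400
  1013/360 14693/4800 239/80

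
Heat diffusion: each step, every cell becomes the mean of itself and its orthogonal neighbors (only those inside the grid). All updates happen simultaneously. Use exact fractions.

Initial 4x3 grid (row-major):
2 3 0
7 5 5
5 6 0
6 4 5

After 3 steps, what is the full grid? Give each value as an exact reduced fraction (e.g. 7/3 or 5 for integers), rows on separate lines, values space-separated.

After step 1:
  4 5/2 8/3
  19/4 26/5 5/2
  6 4 4
  5 21/4 3
After step 2:
  15/4 431/120 23/9
  399/80 379/100 431/120
  79/16 489/100 27/8
  65/12 69/16 49/12
After step 3:
  2959/720 24637/7200 1753/540
  3493/800 25021/6000 11981/3600
  12139/2400 4261/1000 797/200
  44/9 7481/1600 565/144

Answer: 2959/720 24637/7200 1753/540
3493/800 25021/6000 11981/3600
12139/2400 4261/1000 797/200
44/9 7481/1600 565/144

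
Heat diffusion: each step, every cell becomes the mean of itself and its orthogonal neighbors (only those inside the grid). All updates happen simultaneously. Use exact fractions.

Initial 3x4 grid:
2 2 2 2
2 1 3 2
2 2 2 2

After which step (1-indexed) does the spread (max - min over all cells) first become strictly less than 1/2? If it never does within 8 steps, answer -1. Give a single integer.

Step 1: max=9/4, min=7/4, spread=1/2
Step 2: max=13/6, min=11/6, spread=1/3
  -> spread < 1/2 first at step 2
Step 3: max=2051/960, min=1789/960, spread=131/480
Step 4: max=18121/8640, min=16439/8640, spread=841/4320
Step 5: max=1439263/691200, min=1325537/691200, spread=56863/345600
Step 6: max=12827993/6220800, min=12055207/6220800, spread=386393/3110400
Step 7: max=1022123339/497664000, min=968532661/497664000, spread=26795339/248832000
Step 8: max=12197987069/5971968000, min=11689884931/5971968000, spread=254051069/2985984000

Answer: 2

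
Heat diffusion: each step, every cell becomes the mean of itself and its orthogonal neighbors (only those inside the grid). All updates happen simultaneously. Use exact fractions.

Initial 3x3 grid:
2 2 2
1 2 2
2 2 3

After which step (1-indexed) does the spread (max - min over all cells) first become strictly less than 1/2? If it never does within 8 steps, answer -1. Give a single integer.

Answer: 3

Derivation:
Step 1: max=7/3, min=5/3, spread=2/3
Step 2: max=41/18, min=413/240, spread=401/720
Step 3: max=2299/1080, min=3883/2160, spread=143/432
  -> spread < 1/2 first at step 3
Step 4: max=135923/64800, min=241721/129600, spread=1205/5184
Step 5: max=7965031/3888000, min=14661187/7776000, spread=10151/62208
Step 6: max=473353007/233280000, min=893257889/466560000, spread=85517/746496
Step 7: max=28122395179/13996800000, min=53993443483/27993600000, spread=720431/8957952
Step 8: max=1678233044363/839808000000, min=3261634510601/1679616000000, spread=6069221/107495424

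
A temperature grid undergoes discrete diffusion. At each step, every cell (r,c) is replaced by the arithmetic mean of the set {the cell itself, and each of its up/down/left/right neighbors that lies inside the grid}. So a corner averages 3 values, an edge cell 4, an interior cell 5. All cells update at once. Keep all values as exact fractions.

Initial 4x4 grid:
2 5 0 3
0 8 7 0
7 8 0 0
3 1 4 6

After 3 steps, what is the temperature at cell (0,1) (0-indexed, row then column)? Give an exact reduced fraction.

Answer: 3253/900

Derivation:
Step 1: cell (0,1) = 15/4
Step 2: cell (0,1) = 463/120
Step 3: cell (0,1) = 3253/900
Full grid after step 3:
  8261/2160 3253/900 161/50 175/72
  29159/7200 4939/1200 3211/1000 1093/400
  30727/7200 12059/3000 21233/6000 9433/3600
  4379/1080 28567/7200 23351/7200 6323/2160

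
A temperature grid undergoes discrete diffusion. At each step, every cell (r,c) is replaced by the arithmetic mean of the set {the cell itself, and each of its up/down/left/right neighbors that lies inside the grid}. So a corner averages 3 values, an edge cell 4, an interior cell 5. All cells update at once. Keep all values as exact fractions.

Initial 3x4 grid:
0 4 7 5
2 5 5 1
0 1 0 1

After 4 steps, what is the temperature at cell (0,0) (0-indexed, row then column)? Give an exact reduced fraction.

Answer: 23993/8640

Derivation:
Step 1: cell (0,0) = 2
Step 2: cell (0,0) = 31/12
Step 3: cell (0,0) = 497/180
Step 4: cell (0,0) = 23993/8640
Full grid after step 4:
  23993/8640 45971/14400 152257/43200 46483/12960
  15271/6400 859/320 301/100 7279/2400
  17353/8640 31771/14400 102857/43200 32483/12960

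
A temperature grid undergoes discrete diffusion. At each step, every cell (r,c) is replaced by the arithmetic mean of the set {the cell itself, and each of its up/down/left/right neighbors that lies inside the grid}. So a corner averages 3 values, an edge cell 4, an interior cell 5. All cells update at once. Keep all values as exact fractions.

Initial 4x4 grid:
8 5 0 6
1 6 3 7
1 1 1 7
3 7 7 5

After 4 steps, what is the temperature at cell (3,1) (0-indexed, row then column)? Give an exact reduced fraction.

Answer: 105353/27000

Derivation:
Step 1: cell (3,1) = 9/2
Step 2: cell (3,1) = 491/120
Step 3: cell (3,1) = 3479/900
Step 4: cell (3,1) = 105353/27000
Full grid after step 4:
  251713/64800 851599/216000 897551/216000 8827/2025
  195421/54000 686371/180000 931/225 964721/216000
  188851/54000 167923/45000 154501/36000 203941/43200
  57013/16200 105353/27000 24251/5400 316739/64800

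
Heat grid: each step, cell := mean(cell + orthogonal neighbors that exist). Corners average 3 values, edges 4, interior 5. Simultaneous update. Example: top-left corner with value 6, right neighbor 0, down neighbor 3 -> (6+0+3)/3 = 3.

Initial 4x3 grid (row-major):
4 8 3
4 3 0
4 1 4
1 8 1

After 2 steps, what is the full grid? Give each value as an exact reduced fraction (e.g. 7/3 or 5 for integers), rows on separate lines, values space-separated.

Answer: 163/36 167/40 32/9
887/240 359/100 163/60
175/48 279/100 37/12
115/36 185/48 103/36

Derivation:
After step 1:
  16/3 9/2 11/3
  15/4 16/5 5/2
  5/2 4 3/2
  13/3 11/4 13/3
After step 2:
  163/36 167/40 32/9
  887/240 359/100 163/60
  175/48 279/100 37/12
  115/36 185/48 103/36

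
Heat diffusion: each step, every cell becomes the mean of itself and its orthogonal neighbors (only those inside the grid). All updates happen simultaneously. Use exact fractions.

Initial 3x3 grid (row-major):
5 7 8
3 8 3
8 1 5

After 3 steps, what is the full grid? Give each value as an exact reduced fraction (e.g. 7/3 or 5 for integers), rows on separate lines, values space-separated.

Answer: 329/60 3557/600 1007/180
6539/1200 5061/1000 6539/1200
1709/360 4001/800 1669/360

Derivation:
After step 1:
  5 7 6
  6 22/5 6
  4 11/2 3
After step 2:
  6 28/5 19/3
  97/20 289/50 97/20
  31/6 169/40 29/6
After step 3:
  329/60 3557/600 1007/180
  6539/1200 5061/1000 6539/1200
  1709/360 4001/800 1669/360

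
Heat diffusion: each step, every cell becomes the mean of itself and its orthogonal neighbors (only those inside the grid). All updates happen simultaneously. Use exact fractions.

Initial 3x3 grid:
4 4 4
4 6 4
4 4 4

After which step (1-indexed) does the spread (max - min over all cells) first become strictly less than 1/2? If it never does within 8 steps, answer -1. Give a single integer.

Step 1: max=9/2, min=4, spread=1/2
Step 2: max=112/25, min=169/40, spread=51/200
  -> spread < 1/2 first at step 2
Step 3: max=10423/2400, min=767/180, spread=589/7200
Step 4: max=64943/15000, min=617081/144000, spread=31859/720000
Step 5: max=37251607/8640000, min=3864721/900000, spread=751427/43200000
Step 6: max=232634687/54000000, min=2228663129/518400000, spread=23149331/2592000000
Step 7: max=133898654263/31104000000, min=13934931889/3240000000, spread=616540643/155520000000
Step 8: max=836712453983/194400000000, min=8028892008761/1866240000000, spread=17737747379/9331200000000

Answer: 2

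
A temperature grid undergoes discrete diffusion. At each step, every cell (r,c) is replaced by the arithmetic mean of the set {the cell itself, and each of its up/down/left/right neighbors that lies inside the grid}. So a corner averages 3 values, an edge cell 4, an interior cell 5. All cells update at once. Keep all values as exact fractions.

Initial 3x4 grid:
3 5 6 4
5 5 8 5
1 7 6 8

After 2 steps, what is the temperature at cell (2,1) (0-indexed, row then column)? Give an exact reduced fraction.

Answer: 67/12

Derivation:
Step 1: cell (2,1) = 19/4
Step 2: cell (2,1) = 67/12
Full grid after step 2:
  151/36 125/24 43/8 17/3
  109/24 5 25/4 283/48
  151/36 67/12 73/12 119/18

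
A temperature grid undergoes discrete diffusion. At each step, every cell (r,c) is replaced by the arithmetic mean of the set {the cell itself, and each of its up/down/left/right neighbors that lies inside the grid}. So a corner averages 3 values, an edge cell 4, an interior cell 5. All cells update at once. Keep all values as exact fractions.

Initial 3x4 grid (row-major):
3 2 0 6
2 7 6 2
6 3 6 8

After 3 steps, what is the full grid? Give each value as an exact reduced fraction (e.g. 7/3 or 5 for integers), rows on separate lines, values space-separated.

After step 1:
  7/3 3 7/2 8/3
  9/2 4 21/5 11/2
  11/3 11/2 23/4 16/3
After step 2:
  59/18 77/24 401/120 35/9
  29/8 106/25 459/100 177/40
  41/9 227/48 1247/240 199/36
After step 3:
  91/27 12661/3600 6763/1800 1049/270
  9419/2400 8157/2000 8717/2000 11059/2400
  1859/432 33697/7200 36077/7200 10907/2160

Answer: 91/27 12661/3600 6763/1800 1049/270
9419/2400 8157/2000 8717/2000 11059/2400
1859/432 33697/7200 36077/7200 10907/2160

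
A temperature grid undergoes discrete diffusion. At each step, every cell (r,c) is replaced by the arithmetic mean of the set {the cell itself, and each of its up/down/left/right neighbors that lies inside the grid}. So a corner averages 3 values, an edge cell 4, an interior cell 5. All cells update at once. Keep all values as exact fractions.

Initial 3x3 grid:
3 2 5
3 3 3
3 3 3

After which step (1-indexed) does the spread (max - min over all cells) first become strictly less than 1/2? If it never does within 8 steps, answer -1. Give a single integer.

Answer: 2

Derivation:
Step 1: max=7/2, min=8/3, spread=5/6
Step 2: max=121/36, min=43/15, spread=89/180
  -> spread < 1/2 first at step 2
Step 3: max=23033/7200, min=529/180, spread=1873/7200
Step 4: max=409981/129600, min=160597/54000, spread=122741/648000
Step 5: max=80846897/25920000, min=215879/72000, spread=3130457/25920000
Step 6: max=1448867029/466560000, min=146832637/48600000, spread=196368569/2332800000
Step 7: max=86470070063/27993600000, min=7069499849/2332800000, spread=523543/8957952
Step 8: max=5176132378861/1679616000000, min=70933568413/23328000000, spread=4410589/107495424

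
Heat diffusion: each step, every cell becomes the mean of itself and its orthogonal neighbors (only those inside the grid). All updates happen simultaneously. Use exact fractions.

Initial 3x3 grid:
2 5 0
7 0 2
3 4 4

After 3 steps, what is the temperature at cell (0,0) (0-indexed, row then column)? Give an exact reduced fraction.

Answer: 7351/2160

Derivation:
Step 1: cell (0,0) = 14/3
Step 2: cell (0,0) = 113/36
Step 3: cell (0,0) = 7351/2160
Full grid after step 3:
  7351/2160 4243/1600 5501/2160
  11803/3600 1587/500 17281/7200
  7951/2160 4843/1600 6341/2160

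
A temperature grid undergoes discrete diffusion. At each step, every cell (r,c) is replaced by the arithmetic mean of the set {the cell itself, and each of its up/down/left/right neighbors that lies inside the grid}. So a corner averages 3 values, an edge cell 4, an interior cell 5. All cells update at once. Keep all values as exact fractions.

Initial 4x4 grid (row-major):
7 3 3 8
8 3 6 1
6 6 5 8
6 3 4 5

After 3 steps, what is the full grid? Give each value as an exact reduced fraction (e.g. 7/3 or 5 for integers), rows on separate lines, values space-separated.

After step 1:
  6 4 5 4
  6 26/5 18/5 23/4
  13/2 23/5 29/5 19/4
  5 19/4 17/4 17/3
After step 2:
  16/3 101/20 83/20 59/12
  237/40 117/25 507/100 181/40
  221/40 537/100 23/5 659/120
  65/12 93/20 307/60 44/9
After step 3:
  1957/360 1441/300 1439/300 1631/360
  6439/1200 5219/1000 921/200 6001/1200
  6671/1200 993/200 15389/3000 3511/720
  1871/360 3083/600 1733/360 5579/1080

Answer: 1957/360 1441/300 1439/300 1631/360
6439/1200 5219/1000 921/200 6001/1200
6671/1200 993/200 15389/3000 3511/720
1871/360 3083/600 1733/360 5579/1080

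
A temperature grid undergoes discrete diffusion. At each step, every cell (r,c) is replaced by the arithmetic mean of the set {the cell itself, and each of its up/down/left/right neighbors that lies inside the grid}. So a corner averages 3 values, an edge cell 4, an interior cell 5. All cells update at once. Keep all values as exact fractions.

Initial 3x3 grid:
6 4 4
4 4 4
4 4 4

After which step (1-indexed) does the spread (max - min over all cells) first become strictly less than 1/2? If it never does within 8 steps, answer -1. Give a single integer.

Step 1: max=14/3, min=4, spread=2/3
Step 2: max=41/9, min=4, spread=5/9
Step 3: max=473/108, min=4, spread=41/108
  -> spread < 1/2 first at step 3
Step 4: max=28051/6480, min=731/180, spread=347/1296
Step 5: max=1662137/388800, min=7357/1800, spread=2921/15552
Step 6: max=99140539/23328000, min=889483/216000, spread=24611/186624
Step 7: max=5917442033/1399680000, min=20096741/4860000, spread=207329/2239488
Step 8: max=353953152451/83980800000, min=1075601599/259200000, spread=1746635/26873856

Answer: 3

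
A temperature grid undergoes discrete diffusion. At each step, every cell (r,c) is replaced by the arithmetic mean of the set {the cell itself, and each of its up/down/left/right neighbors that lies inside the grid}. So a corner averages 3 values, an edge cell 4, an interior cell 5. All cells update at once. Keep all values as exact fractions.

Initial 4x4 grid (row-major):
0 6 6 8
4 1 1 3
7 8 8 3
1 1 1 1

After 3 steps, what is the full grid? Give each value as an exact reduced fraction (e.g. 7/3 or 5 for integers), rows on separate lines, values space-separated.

After step 1:
  10/3 13/4 21/4 17/3
  3 4 19/5 15/4
  5 5 21/5 15/4
  3 11/4 11/4 5/3
After step 2:
  115/36 95/24 539/120 44/9
  23/6 381/100 21/5 509/120
  4 419/100 39/10 401/120
  43/12 27/8 341/120 49/18
After step 3:
  791/216 13909/3600 3157/720 613/135
  6677/1800 2399/600 6193/1500 3001/720
  2341/600 771/200 2771/750 2557/720
  263/72 1399/400 2311/720 1603/540

Answer: 791/216 13909/3600 3157/720 613/135
6677/1800 2399/600 6193/1500 3001/720
2341/600 771/200 2771/750 2557/720
263/72 1399/400 2311/720 1603/540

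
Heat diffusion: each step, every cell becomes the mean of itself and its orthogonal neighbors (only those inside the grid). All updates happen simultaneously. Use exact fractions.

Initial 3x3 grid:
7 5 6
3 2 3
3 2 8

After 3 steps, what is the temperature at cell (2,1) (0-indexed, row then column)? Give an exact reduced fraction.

Step 1: cell (2,1) = 15/4
Step 2: cell (2,1) = 55/16
Step 3: cell (2,1) = 3637/960
Full grid after step 3:
  605/144 1607/360 1931/432
  11251/2880 4727/1200 4157/960
  751/216 3637/960 857/216

Answer: 3637/960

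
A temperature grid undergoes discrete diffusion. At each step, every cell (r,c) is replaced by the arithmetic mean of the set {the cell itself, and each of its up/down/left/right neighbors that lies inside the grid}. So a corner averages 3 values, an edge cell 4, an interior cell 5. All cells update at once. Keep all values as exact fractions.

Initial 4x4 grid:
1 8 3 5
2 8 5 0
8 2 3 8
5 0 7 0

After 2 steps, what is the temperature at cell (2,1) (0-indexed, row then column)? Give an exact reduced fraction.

Answer: 439/100

Derivation:
Step 1: cell (2,1) = 21/5
Step 2: cell (2,1) = 439/100
Full grid after step 2:
  161/36 227/48 1003/240 149/36
  53/12 91/20 471/100 823/240
  263/60 439/100 73/20 69/16
  145/36 109/30 4 41/12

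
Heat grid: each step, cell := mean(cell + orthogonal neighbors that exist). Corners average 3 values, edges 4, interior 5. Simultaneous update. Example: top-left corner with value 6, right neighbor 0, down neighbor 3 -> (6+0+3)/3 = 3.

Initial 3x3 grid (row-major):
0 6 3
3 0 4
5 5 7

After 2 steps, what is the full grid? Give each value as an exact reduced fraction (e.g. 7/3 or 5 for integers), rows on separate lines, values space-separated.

After step 1:
  3 9/4 13/3
  2 18/5 7/2
  13/3 17/4 16/3
After step 2:
  29/12 791/240 121/36
  97/30 78/25 503/120
  127/36 1051/240 157/36

Answer: 29/12 791/240 121/36
97/30 78/25 503/120
127/36 1051/240 157/36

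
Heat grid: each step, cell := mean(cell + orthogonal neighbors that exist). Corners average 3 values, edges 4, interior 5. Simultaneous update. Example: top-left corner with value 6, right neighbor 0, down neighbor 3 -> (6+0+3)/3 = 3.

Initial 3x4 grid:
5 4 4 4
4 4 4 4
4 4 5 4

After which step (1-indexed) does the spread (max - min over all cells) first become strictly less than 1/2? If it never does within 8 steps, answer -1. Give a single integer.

Step 1: max=13/3, min=4, spread=1/3
  -> spread < 1/2 first at step 1
Step 2: max=77/18, min=4, spread=5/18
Step 3: max=4531/1080, min=2939/720, spread=49/432
Step 4: max=542869/129600, min=88369/21600, spread=2531/25920
Step 5: max=216473089/51840000, min=889391/216000, spread=3019249/51840000
Step 6: max=216236711/51840000, min=80159051/19440000, spread=297509/6220800
Step 7: max=777652799209/186624000000, min=1205085521/291600000, spread=6398065769/186624000000
Step 8: max=2332225464773/559872000000, min=48245378951/11664000000, spread=131578201/4478976000

Answer: 1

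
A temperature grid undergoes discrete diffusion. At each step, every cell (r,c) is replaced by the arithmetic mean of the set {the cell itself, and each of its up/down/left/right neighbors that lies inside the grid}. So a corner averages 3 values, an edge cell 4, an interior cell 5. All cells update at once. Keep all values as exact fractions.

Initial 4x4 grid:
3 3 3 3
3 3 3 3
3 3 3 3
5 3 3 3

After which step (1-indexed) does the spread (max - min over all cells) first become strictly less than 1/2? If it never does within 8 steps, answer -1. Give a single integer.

Answer: 3

Derivation:
Step 1: max=11/3, min=3, spread=2/3
Step 2: max=32/9, min=3, spread=5/9
Step 3: max=365/108, min=3, spread=41/108
  -> spread < 1/2 first at step 3
Step 4: max=10763/3240, min=3, spread=1043/3240
Step 5: max=317153/97200, min=3, spread=25553/97200
Step 6: max=9419459/2916000, min=27079/9000, spread=645863/2916000
Step 7: max=280081691/87480000, min=180971/60000, spread=16225973/87480000
Step 8: max=8350677983/2624400000, min=81701/27000, spread=409340783/2624400000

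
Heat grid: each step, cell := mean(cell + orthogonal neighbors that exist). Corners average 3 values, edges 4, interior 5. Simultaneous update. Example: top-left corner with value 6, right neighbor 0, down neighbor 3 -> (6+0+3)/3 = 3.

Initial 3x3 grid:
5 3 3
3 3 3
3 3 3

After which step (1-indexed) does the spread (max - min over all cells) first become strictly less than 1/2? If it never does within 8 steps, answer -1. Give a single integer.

Answer: 3

Derivation:
Step 1: max=11/3, min=3, spread=2/3
Step 2: max=32/9, min=3, spread=5/9
Step 3: max=365/108, min=3, spread=41/108
  -> spread < 1/2 first at step 3
Step 4: max=21571/6480, min=551/180, spread=347/1296
Step 5: max=1273337/388800, min=5557/1800, spread=2921/15552
Step 6: max=75812539/23328000, min=673483/216000, spread=24611/186624
Step 7: max=4517762033/1399680000, min=15236741/4860000, spread=207329/2239488
Step 8: max=269972352451/83980800000, min=816401599/259200000, spread=1746635/26873856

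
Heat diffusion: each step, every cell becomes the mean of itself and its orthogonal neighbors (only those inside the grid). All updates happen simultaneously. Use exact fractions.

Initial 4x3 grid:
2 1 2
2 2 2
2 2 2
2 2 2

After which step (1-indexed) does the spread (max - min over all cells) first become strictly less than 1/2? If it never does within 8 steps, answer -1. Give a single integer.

Answer: 1

Derivation:
Step 1: max=2, min=5/3, spread=1/3
  -> spread < 1/2 first at step 1
Step 2: max=2, min=413/240, spread=67/240
Step 3: max=2, min=3883/2160, spread=437/2160
Step 4: max=1991/1000, min=1570469/864000, spread=29951/172800
Step 5: max=6671/3375, min=14336179/7776000, spread=206761/1555200
Step 6: max=10634329/5400000, min=5764604429/3110400000, spread=14430763/124416000
Step 7: max=846347273/432000000, min=348140258311/186624000000, spread=139854109/1492992000
Step 8: max=75908771023/38880000000, min=20972408109749/11197440000000, spread=7114543559/89579520000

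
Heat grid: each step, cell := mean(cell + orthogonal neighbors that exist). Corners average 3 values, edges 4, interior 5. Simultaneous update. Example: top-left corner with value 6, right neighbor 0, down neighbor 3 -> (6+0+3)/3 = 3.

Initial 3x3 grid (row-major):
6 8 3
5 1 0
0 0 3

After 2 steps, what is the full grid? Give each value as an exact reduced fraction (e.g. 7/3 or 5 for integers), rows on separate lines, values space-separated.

After step 1:
  19/3 9/2 11/3
  3 14/5 7/4
  5/3 1 1
After step 2:
  83/18 173/40 119/36
  69/20 261/100 553/240
  17/9 97/60 5/4

Answer: 83/18 173/40 119/36
69/20 261/100 553/240
17/9 97/60 5/4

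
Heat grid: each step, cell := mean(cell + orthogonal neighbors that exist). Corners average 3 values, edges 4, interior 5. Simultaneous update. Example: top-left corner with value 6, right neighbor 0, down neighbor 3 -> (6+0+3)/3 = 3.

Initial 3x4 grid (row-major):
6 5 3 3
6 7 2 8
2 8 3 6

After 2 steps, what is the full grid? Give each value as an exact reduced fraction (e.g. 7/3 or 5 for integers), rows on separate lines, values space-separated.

Answer: 97/18 593/120 533/120 38/9
437/80 257/50 459/100 1181/240
187/36 1241/240 1201/240 91/18

Derivation:
After step 1:
  17/3 21/4 13/4 14/3
  21/4 28/5 23/5 19/4
  16/3 5 19/4 17/3
After step 2:
  97/18 593/120 533/120 38/9
  437/80 257/50 459/100 1181/240
  187/36 1241/240 1201/240 91/18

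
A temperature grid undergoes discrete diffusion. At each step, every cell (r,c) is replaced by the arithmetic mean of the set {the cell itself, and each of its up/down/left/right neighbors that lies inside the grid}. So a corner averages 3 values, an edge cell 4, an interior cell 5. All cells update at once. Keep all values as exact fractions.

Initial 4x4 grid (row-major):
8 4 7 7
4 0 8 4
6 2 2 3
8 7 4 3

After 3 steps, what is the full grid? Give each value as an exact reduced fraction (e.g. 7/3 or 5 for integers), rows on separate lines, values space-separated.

Answer: 10451/2160 34847/7200 12677/2400 1283/240
16681/3600 27209/6000 9011/2000 5791/1200
5863/1200 8747/2000 24737/6000 14137/3600
417/80 11381/2400 29039/7200 8243/2160

Derivation:
After step 1:
  16/3 19/4 13/2 6
  9/2 18/5 21/5 11/2
  5 17/5 19/5 3
  7 21/4 4 10/3
After step 2:
  175/36 1211/240 429/80 6
  553/120 409/100 118/25 187/40
  199/40 421/100 92/25 469/120
  23/4 393/80 983/240 31/9
After step 3:
  10451/2160 34847/7200 12677/2400 1283/240
  16681/3600 27209/6000 9011/2000 5791/1200
  5863/1200 8747/2000 24737/6000 14137/3600
  417/80 11381/2400 29039/7200 8243/2160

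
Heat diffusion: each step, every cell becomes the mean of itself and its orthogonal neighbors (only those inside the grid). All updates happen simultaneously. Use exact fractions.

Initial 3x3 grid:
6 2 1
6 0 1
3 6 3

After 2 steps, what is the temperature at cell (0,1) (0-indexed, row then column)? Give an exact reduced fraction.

Step 1: cell (0,1) = 9/4
Step 2: cell (0,1) = 45/16
Full grid after step 2:
  32/9 45/16 29/18
  197/48 53/20 107/48
  47/12 43/12 91/36

Answer: 45/16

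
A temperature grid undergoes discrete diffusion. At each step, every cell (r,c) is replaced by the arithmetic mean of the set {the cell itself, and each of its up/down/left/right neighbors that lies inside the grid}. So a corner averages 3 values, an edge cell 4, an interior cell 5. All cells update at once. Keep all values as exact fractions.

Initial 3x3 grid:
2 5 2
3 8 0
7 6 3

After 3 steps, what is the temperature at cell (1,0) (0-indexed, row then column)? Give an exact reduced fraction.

Step 1: cell (1,0) = 5
Step 2: cell (1,0) = 271/60
Step 3: cell (1,0) = 8431/1800
Full grid after step 3:
  8849/2160 56273/14400 3637/1080
  8431/1800 4121/1000 54673/14400
  659/135 1057/225 961/240

Answer: 8431/1800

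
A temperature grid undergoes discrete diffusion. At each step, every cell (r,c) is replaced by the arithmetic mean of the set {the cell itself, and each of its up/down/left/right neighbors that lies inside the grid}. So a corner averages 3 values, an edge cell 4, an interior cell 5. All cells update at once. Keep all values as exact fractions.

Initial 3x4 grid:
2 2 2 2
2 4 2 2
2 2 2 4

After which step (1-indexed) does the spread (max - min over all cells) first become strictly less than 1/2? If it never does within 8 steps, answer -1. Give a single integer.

Step 1: max=8/3, min=2, spread=2/3
Step 2: max=23/9, min=13/6, spread=7/18
  -> spread < 1/2 first at step 2
Step 3: max=2687/1080, min=2693/1200, spread=2633/10800
Step 4: max=131479/54000, min=82261/36000, spread=647/4320
Step 5: max=9390617/3888000, min=2978539/1296000, spread=455/3888
Step 6: max=558184603/233280000, min=179859101/77760000, spread=186073/2332800
Step 7: max=33354437177/13996800000, min=10812618559/4665600000, spread=1833163/27993600
Step 8: max=1992991033243/839808000000, min=650862609581/279936000000, spread=80806409/1679616000

Answer: 2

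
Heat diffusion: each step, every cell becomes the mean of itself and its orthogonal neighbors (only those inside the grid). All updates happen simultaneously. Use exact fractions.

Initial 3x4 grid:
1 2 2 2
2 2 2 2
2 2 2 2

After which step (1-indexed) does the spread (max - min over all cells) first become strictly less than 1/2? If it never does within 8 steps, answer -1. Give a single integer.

Step 1: max=2, min=5/3, spread=1/3
  -> spread < 1/2 first at step 1
Step 2: max=2, min=31/18, spread=5/18
Step 3: max=2, min=391/216, spread=41/216
Step 4: max=2, min=47623/25920, spread=4217/25920
Step 5: max=14321/7200, min=2901251/1555200, spread=38417/311040
Step 6: max=285403/144000, min=175423789/93312000, spread=1903471/18662400
Step 7: max=8524241/4320000, min=10596450911/5598720000, spread=18038617/223948800
Step 8: max=764673241/388800000, min=638578217149/335923200000, spread=883978523/13436928000

Answer: 1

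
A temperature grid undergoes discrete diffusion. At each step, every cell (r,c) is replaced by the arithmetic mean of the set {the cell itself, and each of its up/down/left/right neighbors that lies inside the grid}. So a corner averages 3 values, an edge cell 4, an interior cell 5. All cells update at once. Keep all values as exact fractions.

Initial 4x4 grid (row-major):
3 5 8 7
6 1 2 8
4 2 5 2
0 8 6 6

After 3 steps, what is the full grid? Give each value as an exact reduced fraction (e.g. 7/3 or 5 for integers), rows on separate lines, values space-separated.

After step 1:
  14/3 17/4 11/2 23/3
  7/2 16/5 24/5 19/4
  3 4 17/5 21/4
  4 4 25/4 14/3
After step 2:
  149/36 1057/240 1333/240 215/36
  431/120 79/20 433/100 337/60
  29/8 88/25 237/50 271/60
  11/3 73/16 1099/240 97/18
After step 3:
  8737/2160 6497/1440 36469/7200 12343/2160
  551/144 4751/1200 29029/6000 2299/450
  4321/1200 8159/2000 26023/6000 4559/900
  569/144 9797/2400 34687/7200 10429/2160

Answer: 8737/2160 6497/1440 36469/7200 12343/2160
551/144 4751/1200 29029/6000 2299/450
4321/1200 8159/2000 26023/6000 4559/900
569/144 9797/2400 34687/7200 10429/2160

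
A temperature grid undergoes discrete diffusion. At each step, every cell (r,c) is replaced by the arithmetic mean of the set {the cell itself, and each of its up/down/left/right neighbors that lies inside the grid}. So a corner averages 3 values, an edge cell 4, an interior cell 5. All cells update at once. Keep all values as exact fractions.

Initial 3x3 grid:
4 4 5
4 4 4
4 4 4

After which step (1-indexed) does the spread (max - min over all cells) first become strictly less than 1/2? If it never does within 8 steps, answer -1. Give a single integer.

Step 1: max=13/3, min=4, spread=1/3
  -> spread < 1/2 first at step 1
Step 2: max=77/18, min=4, spread=5/18
Step 3: max=905/216, min=4, spread=41/216
Step 4: max=53971/12960, min=1451/360, spread=347/2592
Step 5: max=3217337/777600, min=14557/3600, spread=2921/31104
Step 6: max=192452539/46656000, min=1753483/432000, spread=24611/373248
Step 7: max=11516162033/2799360000, min=39536741/9720000, spread=207329/4478976
Step 8: max=689876352451/167961600000, min=2112401599/518400000, spread=1746635/53747712

Answer: 1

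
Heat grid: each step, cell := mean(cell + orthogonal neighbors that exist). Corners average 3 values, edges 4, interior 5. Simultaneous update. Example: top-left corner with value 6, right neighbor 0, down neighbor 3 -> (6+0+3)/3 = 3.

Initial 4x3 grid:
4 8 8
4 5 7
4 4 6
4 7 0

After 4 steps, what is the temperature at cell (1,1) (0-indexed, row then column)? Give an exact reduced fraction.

Answer: 652487/120000

Derivation:
Step 1: cell (1,1) = 28/5
Step 2: cell (1,1) = 139/25
Step 3: cell (1,1) = 10853/2000
Step 4: cell (1,1) = 652487/120000
Full grid after step 4:
  710821/129600 1667513/288000 784721/129600
  1105451/216000 652487/120000 1218451/216000
  341437/72000 1739911/360000 1093811/216000
  193037/43200 3954929/864000 600211/129600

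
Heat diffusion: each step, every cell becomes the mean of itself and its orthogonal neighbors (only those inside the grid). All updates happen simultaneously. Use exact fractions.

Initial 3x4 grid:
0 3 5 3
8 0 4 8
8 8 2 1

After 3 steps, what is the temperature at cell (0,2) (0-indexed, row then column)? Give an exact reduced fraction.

Answer: 28019/7200

Derivation:
Step 1: cell (0,2) = 15/4
Step 2: cell (0,2) = 893/240
Step 3: cell (0,2) = 28019/7200
Full grid after step 3:
  8491/2160 25609/7200 28019/7200 8843/2160
  3953/900 6463/1500 1961/500 613/150
  3787/720 11053/2400 30469/7200 8593/2160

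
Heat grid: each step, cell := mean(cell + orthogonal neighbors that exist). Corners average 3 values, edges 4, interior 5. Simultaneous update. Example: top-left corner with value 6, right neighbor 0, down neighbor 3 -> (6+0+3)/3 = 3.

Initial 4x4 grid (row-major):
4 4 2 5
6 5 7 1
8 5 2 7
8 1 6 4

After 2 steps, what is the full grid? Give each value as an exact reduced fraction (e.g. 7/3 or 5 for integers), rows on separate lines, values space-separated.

Answer: 85/18 1099/240 859/240 73/18
677/120 9/2 237/50 437/120
671/120 107/20 79/20 587/120
209/36 1087/240 1159/240 149/36

Derivation:
After step 1:
  14/3 15/4 9/2 8/3
  23/4 27/5 17/5 5
  27/4 21/5 27/5 7/2
  17/3 5 13/4 17/3
After step 2:
  85/18 1099/240 859/240 73/18
  677/120 9/2 237/50 437/120
  671/120 107/20 79/20 587/120
  209/36 1087/240 1159/240 149/36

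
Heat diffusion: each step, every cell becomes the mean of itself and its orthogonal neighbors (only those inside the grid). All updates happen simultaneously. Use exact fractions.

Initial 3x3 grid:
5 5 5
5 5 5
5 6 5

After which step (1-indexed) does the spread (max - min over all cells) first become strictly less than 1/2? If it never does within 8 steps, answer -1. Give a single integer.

Step 1: max=16/3, min=5, spread=1/3
  -> spread < 1/2 first at step 1
Step 2: max=1267/240, min=5, spread=67/240
Step 3: max=11237/2160, min=1007/200, spread=1807/10800
Step 4: max=4477963/864000, min=27361/5400, spread=33401/288000
Step 5: max=40109933/7776000, min=2743391/540000, spread=3025513/38880000
Step 6: max=16016926867/3110400000, min=146755949/28800000, spread=53531/995328
Step 7: max=959152925849/186624000000, min=39671116051/7776000000, spread=450953/11943936
Step 8: max=57496103560603/11197440000000, min=4766608610519/933120000000, spread=3799043/143327232

Answer: 1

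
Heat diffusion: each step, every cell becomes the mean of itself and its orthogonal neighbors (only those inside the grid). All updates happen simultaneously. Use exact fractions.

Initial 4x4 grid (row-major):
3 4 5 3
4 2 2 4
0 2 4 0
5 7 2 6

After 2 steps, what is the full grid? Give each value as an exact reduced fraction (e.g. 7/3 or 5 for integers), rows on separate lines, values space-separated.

After step 1:
  11/3 7/2 7/2 4
  9/4 14/5 17/5 9/4
  11/4 3 2 7/2
  4 4 19/4 8/3
After step 2:
  113/36 101/30 18/5 13/4
  43/15 299/100 279/100 263/80
  3 291/100 333/100 125/48
  43/12 63/16 161/48 131/36

Answer: 113/36 101/30 18/5 13/4
43/15 299/100 279/100 263/80
3 291/100 333/100 125/48
43/12 63/16 161/48 131/36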